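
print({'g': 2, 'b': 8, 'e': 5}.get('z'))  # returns None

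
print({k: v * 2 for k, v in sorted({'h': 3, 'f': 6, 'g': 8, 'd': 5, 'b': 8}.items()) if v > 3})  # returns {'b': 16, 'd': 10, 'f': 12, 'g': 16}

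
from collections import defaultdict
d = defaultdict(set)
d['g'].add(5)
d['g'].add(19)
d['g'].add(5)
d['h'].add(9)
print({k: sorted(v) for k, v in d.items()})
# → {'g': [5, 19], 'h': [9]}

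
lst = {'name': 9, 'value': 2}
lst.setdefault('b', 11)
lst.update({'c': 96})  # {'name': 9, 'value': 2, 'b': 11, 'c': 96}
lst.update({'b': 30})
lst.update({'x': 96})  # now {'name': 9, 'value': 2, 'b': 30, 'c': 96, 'x': 96}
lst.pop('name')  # 9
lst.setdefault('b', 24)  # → 30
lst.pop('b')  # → 30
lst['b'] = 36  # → {'value': 2, 'c': 96, 'x': 96, 'b': 36}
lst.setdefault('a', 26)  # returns 26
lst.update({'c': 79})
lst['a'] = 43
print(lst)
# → {'value': 2, 'c': 79, 'x': 96, 'b': 36, 'a': 43}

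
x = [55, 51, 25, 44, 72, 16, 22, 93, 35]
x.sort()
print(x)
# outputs [16, 22, 25, 35, 44, 51, 55, 72, 93]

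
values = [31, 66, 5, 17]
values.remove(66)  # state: [31, 5, 17]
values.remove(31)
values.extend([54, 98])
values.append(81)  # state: [5, 17, 54, 98, 81]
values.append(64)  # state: [5, 17, 54, 98, 81, 64]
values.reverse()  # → [64, 81, 98, 54, 17, 5]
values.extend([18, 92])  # [64, 81, 98, 54, 17, 5, 18, 92]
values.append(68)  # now [64, 81, 98, 54, 17, 5, 18, 92, 68]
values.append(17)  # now [64, 81, 98, 54, 17, 5, 18, 92, 68, 17]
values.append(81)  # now [64, 81, 98, 54, 17, 5, 18, 92, 68, 17, 81]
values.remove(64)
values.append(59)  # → [81, 98, 54, 17, 5, 18, 92, 68, 17, 81, 59]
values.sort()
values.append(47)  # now [5, 17, 17, 18, 54, 59, 68, 81, 81, 92, 98, 47]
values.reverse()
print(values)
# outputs [47, 98, 92, 81, 81, 68, 59, 54, 18, 17, 17, 5]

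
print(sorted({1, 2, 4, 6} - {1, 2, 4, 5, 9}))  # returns [6]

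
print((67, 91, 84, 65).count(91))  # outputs 1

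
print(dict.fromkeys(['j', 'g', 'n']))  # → {'j': None, 'g': None, 'n': None}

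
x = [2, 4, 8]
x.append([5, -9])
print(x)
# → [2, 4, 8, [5, -9]]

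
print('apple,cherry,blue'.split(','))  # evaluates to ['apple', 'cherry', 'blue']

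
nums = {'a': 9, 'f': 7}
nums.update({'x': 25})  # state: {'a': 9, 'f': 7, 'x': 25}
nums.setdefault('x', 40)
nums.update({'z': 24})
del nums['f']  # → {'a': 9, 'x': 25, 'z': 24}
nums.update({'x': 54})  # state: {'a': 9, 'x': 54, 'z': 24}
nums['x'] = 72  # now {'a': 9, 'x': 72, 'z': 24}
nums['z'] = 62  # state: {'a': 9, 'x': 72, 'z': 62}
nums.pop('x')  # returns 72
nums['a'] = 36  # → {'a': 36, 'z': 62}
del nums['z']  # {'a': 36}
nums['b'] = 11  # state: {'a': 36, 'b': 11}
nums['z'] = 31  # {'a': 36, 'b': 11, 'z': 31}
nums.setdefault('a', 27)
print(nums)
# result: {'a': 36, 'b': 11, 'z': 31}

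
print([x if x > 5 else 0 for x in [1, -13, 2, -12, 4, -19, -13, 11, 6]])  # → [0, 0, 0, 0, 0, 0, 0, 11, 6]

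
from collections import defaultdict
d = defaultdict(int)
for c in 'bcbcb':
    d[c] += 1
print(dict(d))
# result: {'b': 3, 'c': 2}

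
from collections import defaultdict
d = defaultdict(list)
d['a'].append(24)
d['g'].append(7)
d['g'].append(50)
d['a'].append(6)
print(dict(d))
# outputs {'a': [24, 6], 'g': [7, 50]}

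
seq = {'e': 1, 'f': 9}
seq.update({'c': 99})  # {'e': 1, 'f': 9, 'c': 99}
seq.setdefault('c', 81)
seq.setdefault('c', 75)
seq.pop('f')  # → 9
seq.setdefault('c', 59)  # 99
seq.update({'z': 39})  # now {'e': 1, 'c': 99, 'z': 39}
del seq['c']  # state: {'e': 1, 'z': 39}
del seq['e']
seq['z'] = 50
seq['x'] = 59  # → {'z': 50, 'x': 59}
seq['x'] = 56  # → {'z': 50, 'x': 56}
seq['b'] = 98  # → {'z': 50, 'x': 56, 'b': 98}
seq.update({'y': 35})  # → {'z': 50, 'x': 56, 'b': 98, 'y': 35}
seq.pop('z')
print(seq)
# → {'x': 56, 'b': 98, 'y': 35}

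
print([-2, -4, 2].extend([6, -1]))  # None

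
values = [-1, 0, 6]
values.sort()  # [-1, 0, 6]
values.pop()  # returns 6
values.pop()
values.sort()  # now [-1]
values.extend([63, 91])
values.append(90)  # [-1, 63, 91, 90]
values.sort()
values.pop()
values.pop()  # 90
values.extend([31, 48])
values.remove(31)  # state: [-1, 63, 48]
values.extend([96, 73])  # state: [-1, 63, 48, 96, 73]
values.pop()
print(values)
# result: [-1, 63, 48, 96]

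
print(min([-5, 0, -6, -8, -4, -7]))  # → -8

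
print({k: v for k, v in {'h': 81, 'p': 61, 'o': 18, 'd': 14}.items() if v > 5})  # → {'h': 81, 'p': 61, 'o': 18, 'd': 14}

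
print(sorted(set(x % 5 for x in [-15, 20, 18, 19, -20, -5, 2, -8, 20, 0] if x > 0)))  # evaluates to [0, 2, 3, 4]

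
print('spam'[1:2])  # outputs p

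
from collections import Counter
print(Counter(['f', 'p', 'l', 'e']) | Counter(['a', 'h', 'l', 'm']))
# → Counter({'f': 1, 'p': 1, 'l': 1, 'e': 1, 'a': 1, 'h': 1, 'm': 1})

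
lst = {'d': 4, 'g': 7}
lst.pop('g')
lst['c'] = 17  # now {'d': 4, 'c': 17}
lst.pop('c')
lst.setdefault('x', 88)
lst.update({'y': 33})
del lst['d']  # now {'x': 88, 'y': 33}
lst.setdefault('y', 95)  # 33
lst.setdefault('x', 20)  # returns 88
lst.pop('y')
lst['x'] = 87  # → {'x': 87}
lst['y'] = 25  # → {'x': 87, 'y': 25}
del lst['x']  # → {'y': 25}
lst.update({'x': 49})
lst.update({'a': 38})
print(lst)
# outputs {'y': 25, 'x': 49, 'a': 38}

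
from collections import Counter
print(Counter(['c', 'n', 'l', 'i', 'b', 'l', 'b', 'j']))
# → Counter({'l': 2, 'b': 2, 'c': 1, 'n': 1, 'i': 1, 'j': 1})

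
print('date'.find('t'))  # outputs 2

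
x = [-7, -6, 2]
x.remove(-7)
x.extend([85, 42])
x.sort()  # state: [-6, 2, 42, 85]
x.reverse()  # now [85, 42, 2, -6]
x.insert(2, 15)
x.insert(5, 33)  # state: [85, 42, 15, 2, -6, 33]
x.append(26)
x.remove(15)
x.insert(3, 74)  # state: [85, 42, 2, 74, -6, 33, 26]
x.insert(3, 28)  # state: [85, 42, 2, 28, 74, -6, 33, 26]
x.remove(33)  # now [85, 42, 2, 28, 74, -6, 26]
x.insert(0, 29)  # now [29, 85, 42, 2, 28, 74, -6, 26]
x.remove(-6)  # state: [29, 85, 42, 2, 28, 74, 26]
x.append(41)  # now [29, 85, 42, 2, 28, 74, 26, 41]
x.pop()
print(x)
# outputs [29, 85, 42, 2, 28, 74, 26]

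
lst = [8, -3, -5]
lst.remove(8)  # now [-3, -5]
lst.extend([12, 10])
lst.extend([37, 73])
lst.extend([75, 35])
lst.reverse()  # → [35, 75, 73, 37, 10, 12, -5, -3]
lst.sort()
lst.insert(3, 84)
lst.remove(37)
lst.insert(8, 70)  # [-5, -3, 10, 84, 12, 35, 73, 75, 70]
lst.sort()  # [-5, -3, 10, 12, 35, 70, 73, 75, 84]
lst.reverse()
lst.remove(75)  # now [84, 73, 70, 35, 12, 10, -3, -5]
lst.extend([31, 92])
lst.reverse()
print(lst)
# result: [92, 31, -5, -3, 10, 12, 35, 70, 73, 84]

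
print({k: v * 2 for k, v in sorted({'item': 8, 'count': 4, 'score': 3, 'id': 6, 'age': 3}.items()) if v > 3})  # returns {'count': 8, 'id': 12, 'item': 16}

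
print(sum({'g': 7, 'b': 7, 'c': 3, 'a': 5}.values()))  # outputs 22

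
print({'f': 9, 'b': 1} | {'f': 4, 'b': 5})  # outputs {'f': 4, 'b': 5}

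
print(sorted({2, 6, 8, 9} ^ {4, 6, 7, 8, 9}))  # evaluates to [2, 4, 7]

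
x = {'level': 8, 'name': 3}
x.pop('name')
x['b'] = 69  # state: {'level': 8, 'b': 69}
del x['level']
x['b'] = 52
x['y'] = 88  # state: {'b': 52, 'y': 88}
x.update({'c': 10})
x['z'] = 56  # {'b': 52, 'y': 88, 'c': 10, 'z': 56}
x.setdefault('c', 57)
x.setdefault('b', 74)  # 52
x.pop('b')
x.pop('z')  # 56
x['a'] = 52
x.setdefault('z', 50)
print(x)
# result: {'y': 88, 'c': 10, 'a': 52, 'z': 50}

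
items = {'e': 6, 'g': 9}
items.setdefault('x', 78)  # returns 78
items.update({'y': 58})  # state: {'e': 6, 'g': 9, 'x': 78, 'y': 58}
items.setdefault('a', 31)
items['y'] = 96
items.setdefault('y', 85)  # 96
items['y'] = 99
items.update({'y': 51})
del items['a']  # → {'e': 6, 'g': 9, 'x': 78, 'y': 51}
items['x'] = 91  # {'e': 6, 'g': 9, 'x': 91, 'y': 51}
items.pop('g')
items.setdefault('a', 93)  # 93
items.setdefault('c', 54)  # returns 54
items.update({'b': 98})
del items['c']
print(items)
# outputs {'e': 6, 'x': 91, 'y': 51, 'a': 93, 'b': 98}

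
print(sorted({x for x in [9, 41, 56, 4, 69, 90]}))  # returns [4, 9, 41, 56, 69, 90]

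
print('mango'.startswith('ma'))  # True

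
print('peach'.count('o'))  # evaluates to 0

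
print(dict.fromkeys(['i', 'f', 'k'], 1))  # {'i': 1, 'f': 1, 'k': 1}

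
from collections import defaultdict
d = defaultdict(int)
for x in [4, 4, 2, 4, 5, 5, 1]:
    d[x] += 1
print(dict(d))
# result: {4: 3, 2: 1, 5: 2, 1: 1}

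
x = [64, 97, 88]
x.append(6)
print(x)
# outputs [64, 97, 88, 6]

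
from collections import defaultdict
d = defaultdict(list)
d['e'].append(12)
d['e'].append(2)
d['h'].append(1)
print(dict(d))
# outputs {'e': [12, 2], 'h': [1]}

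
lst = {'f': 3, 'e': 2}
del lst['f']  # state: {'e': 2}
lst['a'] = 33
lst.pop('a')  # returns 33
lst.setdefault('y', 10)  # 10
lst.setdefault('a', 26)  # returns 26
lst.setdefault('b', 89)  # 89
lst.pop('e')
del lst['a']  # {'y': 10, 'b': 89}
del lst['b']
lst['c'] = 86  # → {'y': 10, 'c': 86}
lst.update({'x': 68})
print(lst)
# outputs {'y': 10, 'c': 86, 'x': 68}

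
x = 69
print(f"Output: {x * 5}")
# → Output: 345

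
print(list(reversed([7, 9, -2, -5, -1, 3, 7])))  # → [7, 3, -1, -5, -2, 9, 7]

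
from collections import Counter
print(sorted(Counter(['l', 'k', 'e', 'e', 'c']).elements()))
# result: ['c', 'e', 'e', 'k', 'l']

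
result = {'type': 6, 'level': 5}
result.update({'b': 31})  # {'type': 6, 'level': 5, 'b': 31}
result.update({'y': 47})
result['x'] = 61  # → {'type': 6, 'level': 5, 'b': 31, 'y': 47, 'x': 61}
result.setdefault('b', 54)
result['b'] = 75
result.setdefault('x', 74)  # 61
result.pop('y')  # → 47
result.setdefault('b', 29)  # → 75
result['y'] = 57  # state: {'type': 6, 'level': 5, 'b': 75, 'x': 61, 'y': 57}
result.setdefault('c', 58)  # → 58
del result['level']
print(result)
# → {'type': 6, 'b': 75, 'x': 61, 'y': 57, 'c': 58}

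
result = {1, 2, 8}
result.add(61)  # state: {1, 2, 8, 61}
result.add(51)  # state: {1, 2, 8, 51, 61}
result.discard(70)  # {1, 2, 8, 51, 61}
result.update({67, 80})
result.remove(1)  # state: {2, 8, 51, 61, 67, 80}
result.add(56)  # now {2, 8, 51, 56, 61, 67, 80}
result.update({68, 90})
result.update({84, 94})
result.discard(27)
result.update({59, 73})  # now {2, 8, 51, 56, 59, 61, 67, 68, 73, 80, 84, 90, 94}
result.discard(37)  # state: {2, 8, 51, 56, 59, 61, 67, 68, 73, 80, 84, 90, 94}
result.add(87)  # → {2, 8, 51, 56, 59, 61, 67, 68, 73, 80, 84, 87, 90, 94}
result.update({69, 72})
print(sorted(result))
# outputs [2, 8, 51, 56, 59, 61, 67, 68, 69, 72, 73, 80, 84, 87, 90, 94]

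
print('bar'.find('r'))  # 2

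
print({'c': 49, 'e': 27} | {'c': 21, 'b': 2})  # {'c': 21, 'e': 27, 'b': 2}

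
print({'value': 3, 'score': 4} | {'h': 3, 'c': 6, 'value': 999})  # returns {'value': 999, 'score': 4, 'h': 3, 'c': 6}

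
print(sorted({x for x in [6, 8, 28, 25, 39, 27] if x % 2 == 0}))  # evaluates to [6, 8, 28]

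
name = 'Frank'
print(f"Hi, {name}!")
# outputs Hi, Frank!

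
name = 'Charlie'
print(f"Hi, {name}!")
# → Hi, Charlie!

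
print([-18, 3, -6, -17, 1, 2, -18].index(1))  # 4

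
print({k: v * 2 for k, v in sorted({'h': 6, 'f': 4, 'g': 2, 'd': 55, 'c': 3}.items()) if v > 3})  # {'d': 110, 'f': 8, 'h': 12}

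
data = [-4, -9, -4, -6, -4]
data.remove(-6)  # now [-4, -9, -4, -4]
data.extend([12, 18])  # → [-4, -9, -4, -4, 12, 18]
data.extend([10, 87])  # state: [-4, -9, -4, -4, 12, 18, 10, 87]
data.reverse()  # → [87, 10, 18, 12, -4, -4, -9, -4]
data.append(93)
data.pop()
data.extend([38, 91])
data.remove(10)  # [87, 18, 12, -4, -4, -9, -4, 38, 91]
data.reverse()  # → [91, 38, -4, -9, -4, -4, 12, 18, 87]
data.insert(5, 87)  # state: [91, 38, -4, -9, -4, 87, -4, 12, 18, 87]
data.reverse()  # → [87, 18, 12, -4, 87, -4, -9, -4, 38, 91]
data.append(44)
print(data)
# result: [87, 18, 12, -4, 87, -4, -9, -4, 38, 91, 44]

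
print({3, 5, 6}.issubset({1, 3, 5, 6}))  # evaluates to True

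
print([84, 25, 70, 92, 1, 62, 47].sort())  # None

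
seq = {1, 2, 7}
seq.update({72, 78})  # {1, 2, 7, 72, 78}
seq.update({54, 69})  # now {1, 2, 7, 54, 69, 72, 78}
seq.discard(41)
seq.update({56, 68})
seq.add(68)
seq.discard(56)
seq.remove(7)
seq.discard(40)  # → {1, 2, 54, 68, 69, 72, 78}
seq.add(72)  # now {1, 2, 54, 68, 69, 72, 78}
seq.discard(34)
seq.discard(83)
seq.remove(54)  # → {1, 2, 68, 69, 72, 78}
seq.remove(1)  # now {2, 68, 69, 72, 78}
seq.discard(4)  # {2, 68, 69, 72, 78}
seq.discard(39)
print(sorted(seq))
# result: [2, 68, 69, 72, 78]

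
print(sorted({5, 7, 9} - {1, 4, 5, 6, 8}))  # [7, 9]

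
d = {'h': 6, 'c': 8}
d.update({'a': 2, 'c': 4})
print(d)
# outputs {'h': 6, 'c': 4, 'a': 2}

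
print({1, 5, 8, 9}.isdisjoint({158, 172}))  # True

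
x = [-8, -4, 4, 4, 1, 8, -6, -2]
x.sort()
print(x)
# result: [-8, -6, -4, -2, 1, 4, 4, 8]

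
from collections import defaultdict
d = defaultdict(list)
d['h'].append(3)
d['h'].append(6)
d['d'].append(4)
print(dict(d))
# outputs {'h': [3, 6], 'd': [4]}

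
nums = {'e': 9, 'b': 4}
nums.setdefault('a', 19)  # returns 19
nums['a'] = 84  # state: {'e': 9, 'b': 4, 'a': 84}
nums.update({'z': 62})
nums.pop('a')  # 84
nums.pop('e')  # 9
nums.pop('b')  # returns 4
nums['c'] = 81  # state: {'z': 62, 'c': 81}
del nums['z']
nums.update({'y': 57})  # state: {'c': 81, 'y': 57}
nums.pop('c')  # 81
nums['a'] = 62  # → {'y': 57, 'a': 62}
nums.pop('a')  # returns 62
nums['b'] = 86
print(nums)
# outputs {'y': 57, 'b': 86}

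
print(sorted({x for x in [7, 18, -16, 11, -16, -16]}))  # [-16, 7, 11, 18]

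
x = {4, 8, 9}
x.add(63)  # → {4, 8, 9, 63}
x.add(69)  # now {4, 8, 9, 63, 69}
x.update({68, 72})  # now {4, 8, 9, 63, 68, 69, 72}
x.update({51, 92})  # {4, 8, 9, 51, 63, 68, 69, 72, 92}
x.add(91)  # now {4, 8, 9, 51, 63, 68, 69, 72, 91, 92}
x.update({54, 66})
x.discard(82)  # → {4, 8, 9, 51, 54, 63, 66, 68, 69, 72, 91, 92}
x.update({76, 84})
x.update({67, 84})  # {4, 8, 9, 51, 54, 63, 66, 67, 68, 69, 72, 76, 84, 91, 92}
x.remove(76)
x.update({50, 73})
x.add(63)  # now {4, 8, 9, 50, 51, 54, 63, 66, 67, 68, 69, 72, 73, 84, 91, 92}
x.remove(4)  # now {8, 9, 50, 51, 54, 63, 66, 67, 68, 69, 72, 73, 84, 91, 92}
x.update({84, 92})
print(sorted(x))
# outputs [8, 9, 50, 51, 54, 63, 66, 67, 68, 69, 72, 73, 84, 91, 92]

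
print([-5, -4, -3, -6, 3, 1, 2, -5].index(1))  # 5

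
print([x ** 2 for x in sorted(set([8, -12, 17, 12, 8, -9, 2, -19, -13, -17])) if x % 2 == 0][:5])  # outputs [144, 4, 64, 144]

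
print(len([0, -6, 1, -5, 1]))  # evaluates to 5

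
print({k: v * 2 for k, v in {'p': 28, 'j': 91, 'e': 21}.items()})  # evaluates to {'p': 56, 'j': 182, 'e': 42}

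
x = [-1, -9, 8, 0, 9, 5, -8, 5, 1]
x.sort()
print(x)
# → [-9, -8, -1, 0, 1, 5, 5, 8, 9]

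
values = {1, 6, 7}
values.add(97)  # {1, 6, 7, 97}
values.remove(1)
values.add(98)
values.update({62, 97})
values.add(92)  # {6, 7, 62, 92, 97, 98}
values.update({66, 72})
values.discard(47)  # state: {6, 7, 62, 66, 72, 92, 97, 98}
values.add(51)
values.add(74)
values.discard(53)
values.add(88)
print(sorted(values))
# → [6, 7, 51, 62, 66, 72, 74, 88, 92, 97, 98]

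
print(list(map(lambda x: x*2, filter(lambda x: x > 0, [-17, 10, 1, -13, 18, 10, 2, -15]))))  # [20, 2, 36, 20, 4]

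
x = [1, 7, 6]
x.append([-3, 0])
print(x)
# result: [1, 7, 6, [-3, 0]]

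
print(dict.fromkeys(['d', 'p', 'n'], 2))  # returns {'d': 2, 'p': 2, 'n': 2}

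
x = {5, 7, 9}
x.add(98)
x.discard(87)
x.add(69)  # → {5, 7, 9, 69, 98}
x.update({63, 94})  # {5, 7, 9, 63, 69, 94, 98}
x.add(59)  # {5, 7, 9, 59, 63, 69, 94, 98}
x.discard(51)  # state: {5, 7, 9, 59, 63, 69, 94, 98}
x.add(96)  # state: {5, 7, 9, 59, 63, 69, 94, 96, 98}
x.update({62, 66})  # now {5, 7, 9, 59, 62, 63, 66, 69, 94, 96, 98}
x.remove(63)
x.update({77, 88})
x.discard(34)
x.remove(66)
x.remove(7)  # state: {5, 9, 59, 62, 69, 77, 88, 94, 96, 98}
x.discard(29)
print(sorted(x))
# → [5, 9, 59, 62, 69, 77, 88, 94, 96, 98]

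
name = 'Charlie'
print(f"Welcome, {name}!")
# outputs Welcome, Charlie!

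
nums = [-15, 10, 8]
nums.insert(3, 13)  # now [-15, 10, 8, 13]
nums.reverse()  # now [13, 8, 10, -15]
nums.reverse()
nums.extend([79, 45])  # [-15, 10, 8, 13, 79, 45]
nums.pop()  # 45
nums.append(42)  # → [-15, 10, 8, 13, 79, 42]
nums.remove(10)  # [-15, 8, 13, 79, 42]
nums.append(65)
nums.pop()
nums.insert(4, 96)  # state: [-15, 8, 13, 79, 96, 42]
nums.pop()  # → 42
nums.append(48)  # [-15, 8, 13, 79, 96, 48]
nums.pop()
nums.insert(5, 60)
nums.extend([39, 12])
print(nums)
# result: [-15, 8, 13, 79, 96, 60, 39, 12]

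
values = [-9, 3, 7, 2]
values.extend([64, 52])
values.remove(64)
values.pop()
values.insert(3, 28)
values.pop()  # 2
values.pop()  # 28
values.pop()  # 7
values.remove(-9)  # [3]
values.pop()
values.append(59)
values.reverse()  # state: [59]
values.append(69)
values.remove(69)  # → [59]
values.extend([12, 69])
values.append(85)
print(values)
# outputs [59, 12, 69, 85]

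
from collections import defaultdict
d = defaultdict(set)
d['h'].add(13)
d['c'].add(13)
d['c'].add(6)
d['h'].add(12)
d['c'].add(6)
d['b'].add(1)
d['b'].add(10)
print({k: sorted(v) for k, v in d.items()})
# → {'h': [12, 13], 'c': [6, 13], 'b': [1, 10]}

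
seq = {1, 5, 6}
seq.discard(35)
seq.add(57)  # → {1, 5, 6, 57}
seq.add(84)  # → {1, 5, 6, 57, 84}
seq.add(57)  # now {1, 5, 6, 57, 84}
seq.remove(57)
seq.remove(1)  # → {5, 6, 84}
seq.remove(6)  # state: {5, 84}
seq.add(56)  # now {5, 56, 84}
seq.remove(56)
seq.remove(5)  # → {84}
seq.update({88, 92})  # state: {84, 88, 92}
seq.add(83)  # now {83, 84, 88, 92}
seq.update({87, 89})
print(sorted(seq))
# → [83, 84, 87, 88, 89, 92]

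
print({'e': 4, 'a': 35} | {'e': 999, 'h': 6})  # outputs {'e': 999, 'a': 35, 'h': 6}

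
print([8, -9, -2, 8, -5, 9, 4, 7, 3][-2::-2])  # [7, 9, 8, -9]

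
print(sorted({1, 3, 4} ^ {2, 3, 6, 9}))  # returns [1, 2, 4, 6, 9]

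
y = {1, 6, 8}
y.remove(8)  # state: {1, 6}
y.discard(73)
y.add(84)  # {1, 6, 84}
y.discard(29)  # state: {1, 6, 84}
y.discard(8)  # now {1, 6, 84}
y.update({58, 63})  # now {1, 6, 58, 63, 84}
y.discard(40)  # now {1, 6, 58, 63, 84}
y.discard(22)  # {1, 6, 58, 63, 84}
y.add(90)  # {1, 6, 58, 63, 84, 90}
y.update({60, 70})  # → {1, 6, 58, 60, 63, 70, 84, 90}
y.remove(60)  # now {1, 6, 58, 63, 70, 84, 90}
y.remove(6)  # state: {1, 58, 63, 70, 84, 90}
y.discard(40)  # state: {1, 58, 63, 70, 84, 90}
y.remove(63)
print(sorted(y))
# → [1, 58, 70, 84, 90]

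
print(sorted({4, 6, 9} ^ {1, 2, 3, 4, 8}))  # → [1, 2, 3, 6, 8, 9]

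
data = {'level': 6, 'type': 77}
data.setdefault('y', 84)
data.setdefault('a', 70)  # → 70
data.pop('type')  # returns 77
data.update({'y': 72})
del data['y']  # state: {'level': 6, 'a': 70}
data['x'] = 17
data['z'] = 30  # {'level': 6, 'a': 70, 'x': 17, 'z': 30}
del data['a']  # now {'level': 6, 'x': 17, 'z': 30}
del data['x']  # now {'level': 6, 'z': 30}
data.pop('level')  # 6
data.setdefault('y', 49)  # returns 49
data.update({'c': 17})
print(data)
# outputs {'z': 30, 'y': 49, 'c': 17}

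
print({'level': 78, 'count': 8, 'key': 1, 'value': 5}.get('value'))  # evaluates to 5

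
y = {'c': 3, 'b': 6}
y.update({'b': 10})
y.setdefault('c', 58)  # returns 3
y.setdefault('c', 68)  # 3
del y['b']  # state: {'c': 3}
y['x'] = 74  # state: {'c': 3, 'x': 74}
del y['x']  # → {'c': 3}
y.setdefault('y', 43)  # 43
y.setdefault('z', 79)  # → 79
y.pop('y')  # 43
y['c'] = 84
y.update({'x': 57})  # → {'c': 84, 'z': 79, 'x': 57}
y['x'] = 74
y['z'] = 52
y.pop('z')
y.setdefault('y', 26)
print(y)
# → {'c': 84, 'x': 74, 'y': 26}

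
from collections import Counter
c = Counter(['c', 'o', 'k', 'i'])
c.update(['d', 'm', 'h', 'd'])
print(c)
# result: Counter({'d': 2, 'c': 1, 'o': 1, 'k': 1, 'i': 1, 'm': 1, 'h': 1})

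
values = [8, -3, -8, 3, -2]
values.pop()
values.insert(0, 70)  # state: [70, 8, -3, -8, 3]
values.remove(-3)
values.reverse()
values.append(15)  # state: [3, -8, 8, 70, 15]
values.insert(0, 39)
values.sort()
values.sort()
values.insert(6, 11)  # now [-8, 3, 8, 15, 39, 70, 11]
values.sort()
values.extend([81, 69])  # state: [-8, 3, 8, 11, 15, 39, 70, 81, 69]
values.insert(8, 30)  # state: [-8, 3, 8, 11, 15, 39, 70, 81, 30, 69]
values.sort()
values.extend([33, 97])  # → [-8, 3, 8, 11, 15, 30, 39, 69, 70, 81, 33, 97]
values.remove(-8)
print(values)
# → [3, 8, 11, 15, 30, 39, 69, 70, 81, 33, 97]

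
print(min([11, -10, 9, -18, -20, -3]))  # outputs -20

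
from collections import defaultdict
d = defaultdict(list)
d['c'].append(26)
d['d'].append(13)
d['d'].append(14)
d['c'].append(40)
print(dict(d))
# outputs {'c': [26, 40], 'd': [13, 14]}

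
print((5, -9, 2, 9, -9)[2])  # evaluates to 2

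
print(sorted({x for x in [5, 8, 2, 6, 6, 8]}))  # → [2, 5, 6, 8]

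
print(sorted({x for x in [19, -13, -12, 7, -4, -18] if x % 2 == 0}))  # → [-18, -12, -4]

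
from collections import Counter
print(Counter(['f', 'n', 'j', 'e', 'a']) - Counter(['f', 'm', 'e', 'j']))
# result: Counter({'n': 1, 'a': 1})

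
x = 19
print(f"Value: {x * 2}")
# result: Value: 38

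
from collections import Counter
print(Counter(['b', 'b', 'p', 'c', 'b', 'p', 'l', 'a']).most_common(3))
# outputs [('b', 3), ('p', 2), ('c', 1)]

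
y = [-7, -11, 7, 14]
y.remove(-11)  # [-7, 7, 14]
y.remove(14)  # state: [-7, 7]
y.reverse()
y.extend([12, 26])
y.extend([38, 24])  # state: [7, -7, 12, 26, 38, 24]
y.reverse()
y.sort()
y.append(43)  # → [-7, 7, 12, 24, 26, 38, 43]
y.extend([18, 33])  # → [-7, 7, 12, 24, 26, 38, 43, 18, 33]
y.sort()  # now [-7, 7, 12, 18, 24, 26, 33, 38, 43]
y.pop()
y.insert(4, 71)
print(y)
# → [-7, 7, 12, 18, 71, 24, 26, 33, 38]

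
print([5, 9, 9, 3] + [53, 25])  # [5, 9, 9, 3, 53, 25]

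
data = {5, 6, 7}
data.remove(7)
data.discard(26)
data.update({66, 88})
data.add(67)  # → {5, 6, 66, 67, 88}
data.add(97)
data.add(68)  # {5, 6, 66, 67, 68, 88, 97}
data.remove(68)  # {5, 6, 66, 67, 88, 97}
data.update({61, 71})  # {5, 6, 61, 66, 67, 71, 88, 97}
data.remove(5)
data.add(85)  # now {6, 61, 66, 67, 71, 85, 88, 97}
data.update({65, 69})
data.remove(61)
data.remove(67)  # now {6, 65, 66, 69, 71, 85, 88, 97}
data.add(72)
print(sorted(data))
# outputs [6, 65, 66, 69, 71, 72, 85, 88, 97]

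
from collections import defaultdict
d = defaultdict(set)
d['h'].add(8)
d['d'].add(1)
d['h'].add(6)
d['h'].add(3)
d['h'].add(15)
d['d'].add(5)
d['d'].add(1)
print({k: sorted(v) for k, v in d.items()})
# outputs {'h': [3, 6, 8, 15], 'd': [1, 5]}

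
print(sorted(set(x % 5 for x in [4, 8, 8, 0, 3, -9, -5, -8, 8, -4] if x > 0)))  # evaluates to [3, 4]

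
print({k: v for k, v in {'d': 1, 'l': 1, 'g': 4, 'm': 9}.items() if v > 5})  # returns {'m': 9}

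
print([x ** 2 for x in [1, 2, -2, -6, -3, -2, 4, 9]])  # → [1, 4, 4, 36, 9, 4, 16, 81]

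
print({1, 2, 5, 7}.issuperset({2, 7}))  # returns True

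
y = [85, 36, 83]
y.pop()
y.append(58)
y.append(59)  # [85, 36, 58, 59]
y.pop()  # 59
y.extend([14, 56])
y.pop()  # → 56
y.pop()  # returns 14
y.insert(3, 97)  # [85, 36, 58, 97]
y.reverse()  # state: [97, 58, 36, 85]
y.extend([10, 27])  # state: [97, 58, 36, 85, 10, 27]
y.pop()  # 27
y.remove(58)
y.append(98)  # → [97, 36, 85, 10, 98]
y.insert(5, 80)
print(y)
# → [97, 36, 85, 10, 98, 80]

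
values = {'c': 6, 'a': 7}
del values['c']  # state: {'a': 7}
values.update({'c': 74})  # {'a': 7, 'c': 74}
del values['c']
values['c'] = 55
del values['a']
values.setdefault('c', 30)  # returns 55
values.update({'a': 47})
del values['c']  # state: {'a': 47}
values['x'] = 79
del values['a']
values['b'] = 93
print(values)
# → {'x': 79, 'b': 93}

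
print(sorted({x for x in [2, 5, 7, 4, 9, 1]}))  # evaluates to [1, 2, 4, 5, 7, 9]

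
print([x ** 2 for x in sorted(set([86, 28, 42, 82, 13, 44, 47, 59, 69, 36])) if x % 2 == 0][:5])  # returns [784, 1296, 1764, 1936, 6724]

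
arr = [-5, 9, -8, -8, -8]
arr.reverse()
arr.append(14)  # [-8, -8, -8, 9, -5, 14]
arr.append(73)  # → [-8, -8, -8, 9, -5, 14, 73]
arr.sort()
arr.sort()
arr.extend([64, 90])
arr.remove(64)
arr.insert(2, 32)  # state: [-8, -8, 32, -8, -5, 9, 14, 73, 90]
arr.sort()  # [-8, -8, -8, -5, 9, 14, 32, 73, 90]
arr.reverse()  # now [90, 73, 32, 14, 9, -5, -8, -8, -8]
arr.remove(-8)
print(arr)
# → [90, 73, 32, 14, 9, -5, -8, -8]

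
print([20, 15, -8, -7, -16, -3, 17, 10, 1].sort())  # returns None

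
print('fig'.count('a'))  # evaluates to 0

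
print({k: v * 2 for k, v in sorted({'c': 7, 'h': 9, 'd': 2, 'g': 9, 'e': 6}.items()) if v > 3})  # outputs {'c': 14, 'e': 12, 'g': 18, 'h': 18}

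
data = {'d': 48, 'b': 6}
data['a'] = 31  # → {'d': 48, 'b': 6, 'a': 31}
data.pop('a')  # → 31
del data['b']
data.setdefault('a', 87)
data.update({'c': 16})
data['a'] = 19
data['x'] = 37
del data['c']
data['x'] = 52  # {'d': 48, 'a': 19, 'x': 52}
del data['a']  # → {'d': 48, 'x': 52}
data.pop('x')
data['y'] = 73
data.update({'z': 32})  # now {'d': 48, 'y': 73, 'z': 32}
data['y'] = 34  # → {'d': 48, 'y': 34, 'z': 32}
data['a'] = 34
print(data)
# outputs {'d': 48, 'y': 34, 'z': 32, 'a': 34}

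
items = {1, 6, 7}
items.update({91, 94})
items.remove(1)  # {6, 7, 91, 94}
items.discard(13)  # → {6, 7, 91, 94}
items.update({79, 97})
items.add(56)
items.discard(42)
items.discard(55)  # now {6, 7, 56, 79, 91, 94, 97}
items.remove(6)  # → {7, 56, 79, 91, 94, 97}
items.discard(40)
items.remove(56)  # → {7, 79, 91, 94, 97}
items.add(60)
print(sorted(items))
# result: [7, 60, 79, 91, 94, 97]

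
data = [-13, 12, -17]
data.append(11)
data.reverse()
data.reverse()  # [-13, 12, -17, 11]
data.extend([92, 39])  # [-13, 12, -17, 11, 92, 39]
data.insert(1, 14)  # [-13, 14, 12, -17, 11, 92, 39]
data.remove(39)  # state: [-13, 14, 12, -17, 11, 92]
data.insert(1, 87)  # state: [-13, 87, 14, 12, -17, 11, 92]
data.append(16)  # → [-13, 87, 14, 12, -17, 11, 92, 16]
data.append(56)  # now [-13, 87, 14, 12, -17, 11, 92, 16, 56]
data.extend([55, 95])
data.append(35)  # [-13, 87, 14, 12, -17, 11, 92, 16, 56, 55, 95, 35]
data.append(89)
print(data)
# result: [-13, 87, 14, 12, -17, 11, 92, 16, 56, 55, 95, 35, 89]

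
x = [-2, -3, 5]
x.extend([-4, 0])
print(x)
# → [-2, -3, 5, -4, 0]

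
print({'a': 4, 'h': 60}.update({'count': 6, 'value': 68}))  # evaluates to None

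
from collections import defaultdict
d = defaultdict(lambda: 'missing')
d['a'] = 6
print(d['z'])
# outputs missing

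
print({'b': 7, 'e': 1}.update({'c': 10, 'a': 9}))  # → None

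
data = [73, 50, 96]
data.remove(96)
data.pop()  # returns 50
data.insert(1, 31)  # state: [73, 31]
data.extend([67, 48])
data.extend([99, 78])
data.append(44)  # [73, 31, 67, 48, 99, 78, 44]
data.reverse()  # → [44, 78, 99, 48, 67, 31, 73]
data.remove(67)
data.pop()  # 73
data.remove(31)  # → [44, 78, 99, 48]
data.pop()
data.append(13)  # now [44, 78, 99, 13]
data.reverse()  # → [13, 99, 78, 44]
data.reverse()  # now [44, 78, 99, 13]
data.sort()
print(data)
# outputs [13, 44, 78, 99]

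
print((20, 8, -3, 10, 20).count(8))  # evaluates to 1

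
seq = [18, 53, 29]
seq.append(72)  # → [18, 53, 29, 72]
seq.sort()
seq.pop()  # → 72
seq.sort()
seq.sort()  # [18, 29, 53]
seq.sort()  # [18, 29, 53]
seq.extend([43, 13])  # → [18, 29, 53, 43, 13]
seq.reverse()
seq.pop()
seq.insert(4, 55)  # [13, 43, 53, 29, 55]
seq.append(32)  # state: [13, 43, 53, 29, 55, 32]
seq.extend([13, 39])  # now [13, 43, 53, 29, 55, 32, 13, 39]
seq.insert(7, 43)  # [13, 43, 53, 29, 55, 32, 13, 43, 39]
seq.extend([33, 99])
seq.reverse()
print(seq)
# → [99, 33, 39, 43, 13, 32, 55, 29, 53, 43, 13]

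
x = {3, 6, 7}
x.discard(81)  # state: {3, 6, 7}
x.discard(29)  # {3, 6, 7}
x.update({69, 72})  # {3, 6, 7, 69, 72}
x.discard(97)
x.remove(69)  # {3, 6, 7, 72}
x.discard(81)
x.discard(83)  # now {3, 6, 7, 72}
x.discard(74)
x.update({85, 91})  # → {3, 6, 7, 72, 85, 91}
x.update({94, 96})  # {3, 6, 7, 72, 85, 91, 94, 96}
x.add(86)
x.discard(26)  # {3, 6, 7, 72, 85, 86, 91, 94, 96}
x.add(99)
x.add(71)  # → {3, 6, 7, 71, 72, 85, 86, 91, 94, 96, 99}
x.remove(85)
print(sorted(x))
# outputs [3, 6, 7, 71, 72, 86, 91, 94, 96, 99]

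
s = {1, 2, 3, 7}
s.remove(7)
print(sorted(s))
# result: [1, 2, 3]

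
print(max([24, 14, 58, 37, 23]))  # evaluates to 58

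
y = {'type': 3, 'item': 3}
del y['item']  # {'type': 3}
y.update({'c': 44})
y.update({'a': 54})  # {'type': 3, 'c': 44, 'a': 54}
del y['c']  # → {'type': 3, 'a': 54}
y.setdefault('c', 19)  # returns 19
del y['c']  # {'type': 3, 'a': 54}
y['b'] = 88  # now {'type': 3, 'a': 54, 'b': 88}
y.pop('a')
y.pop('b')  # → 88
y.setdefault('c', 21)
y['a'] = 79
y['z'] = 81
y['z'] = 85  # {'type': 3, 'c': 21, 'a': 79, 'z': 85}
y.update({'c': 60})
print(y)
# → {'type': 3, 'c': 60, 'a': 79, 'z': 85}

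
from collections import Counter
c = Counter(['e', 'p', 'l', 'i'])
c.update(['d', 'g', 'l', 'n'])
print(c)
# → Counter({'l': 2, 'e': 1, 'p': 1, 'i': 1, 'd': 1, 'g': 1, 'n': 1})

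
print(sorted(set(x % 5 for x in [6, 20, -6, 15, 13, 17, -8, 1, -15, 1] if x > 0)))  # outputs [0, 1, 2, 3]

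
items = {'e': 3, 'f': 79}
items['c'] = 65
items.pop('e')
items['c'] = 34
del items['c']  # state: {'f': 79}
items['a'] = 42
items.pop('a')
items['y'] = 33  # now {'f': 79, 'y': 33}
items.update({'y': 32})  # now {'f': 79, 'y': 32}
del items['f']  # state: {'y': 32}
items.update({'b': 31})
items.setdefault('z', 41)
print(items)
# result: {'y': 32, 'b': 31, 'z': 41}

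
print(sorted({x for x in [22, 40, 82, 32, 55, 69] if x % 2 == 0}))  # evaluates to [22, 32, 40, 82]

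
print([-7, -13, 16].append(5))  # None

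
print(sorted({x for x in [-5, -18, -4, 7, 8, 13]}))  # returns [-18, -5, -4, 7, 8, 13]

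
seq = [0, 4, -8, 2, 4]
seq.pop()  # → 4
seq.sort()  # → [-8, 0, 2, 4]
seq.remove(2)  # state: [-8, 0, 4]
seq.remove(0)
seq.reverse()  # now [4, -8]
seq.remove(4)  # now [-8]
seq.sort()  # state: [-8]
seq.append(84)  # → [-8, 84]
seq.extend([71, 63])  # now [-8, 84, 71, 63]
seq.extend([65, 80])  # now [-8, 84, 71, 63, 65, 80]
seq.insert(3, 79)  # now [-8, 84, 71, 79, 63, 65, 80]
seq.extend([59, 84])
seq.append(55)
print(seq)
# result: [-8, 84, 71, 79, 63, 65, 80, 59, 84, 55]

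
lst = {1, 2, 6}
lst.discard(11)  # {1, 2, 6}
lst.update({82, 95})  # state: {1, 2, 6, 82, 95}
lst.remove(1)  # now {2, 6, 82, 95}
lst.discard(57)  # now {2, 6, 82, 95}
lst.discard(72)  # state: {2, 6, 82, 95}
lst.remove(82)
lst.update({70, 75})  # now {2, 6, 70, 75, 95}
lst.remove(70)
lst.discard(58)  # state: {2, 6, 75, 95}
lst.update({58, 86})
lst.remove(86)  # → {2, 6, 58, 75, 95}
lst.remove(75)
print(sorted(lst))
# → [2, 6, 58, 95]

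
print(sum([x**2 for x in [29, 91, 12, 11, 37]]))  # 10756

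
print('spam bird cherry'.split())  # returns ['spam', 'bird', 'cherry']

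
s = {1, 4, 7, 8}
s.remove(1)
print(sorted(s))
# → [4, 7, 8]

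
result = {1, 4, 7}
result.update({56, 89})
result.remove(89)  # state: {1, 4, 7, 56}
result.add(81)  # {1, 4, 7, 56, 81}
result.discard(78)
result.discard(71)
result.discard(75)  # {1, 4, 7, 56, 81}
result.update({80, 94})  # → {1, 4, 7, 56, 80, 81, 94}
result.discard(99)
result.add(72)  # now {1, 4, 7, 56, 72, 80, 81, 94}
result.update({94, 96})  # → {1, 4, 7, 56, 72, 80, 81, 94, 96}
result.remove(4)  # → {1, 7, 56, 72, 80, 81, 94, 96}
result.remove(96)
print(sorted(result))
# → [1, 7, 56, 72, 80, 81, 94]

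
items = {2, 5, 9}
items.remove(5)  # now {2, 9}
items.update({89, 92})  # {2, 9, 89, 92}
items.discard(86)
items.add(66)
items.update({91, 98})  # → {2, 9, 66, 89, 91, 92, 98}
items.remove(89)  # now {2, 9, 66, 91, 92, 98}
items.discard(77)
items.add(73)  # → {2, 9, 66, 73, 91, 92, 98}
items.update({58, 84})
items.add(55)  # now {2, 9, 55, 58, 66, 73, 84, 91, 92, 98}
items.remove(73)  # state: {2, 9, 55, 58, 66, 84, 91, 92, 98}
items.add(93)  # {2, 9, 55, 58, 66, 84, 91, 92, 93, 98}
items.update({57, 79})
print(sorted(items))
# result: [2, 9, 55, 57, 58, 66, 79, 84, 91, 92, 93, 98]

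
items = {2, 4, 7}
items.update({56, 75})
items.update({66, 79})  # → {2, 4, 7, 56, 66, 75, 79}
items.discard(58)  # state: {2, 4, 7, 56, 66, 75, 79}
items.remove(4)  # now {2, 7, 56, 66, 75, 79}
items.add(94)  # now {2, 7, 56, 66, 75, 79, 94}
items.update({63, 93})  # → {2, 7, 56, 63, 66, 75, 79, 93, 94}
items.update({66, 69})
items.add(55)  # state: {2, 7, 55, 56, 63, 66, 69, 75, 79, 93, 94}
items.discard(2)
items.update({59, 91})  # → {7, 55, 56, 59, 63, 66, 69, 75, 79, 91, 93, 94}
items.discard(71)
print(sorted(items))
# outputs [7, 55, 56, 59, 63, 66, 69, 75, 79, 91, 93, 94]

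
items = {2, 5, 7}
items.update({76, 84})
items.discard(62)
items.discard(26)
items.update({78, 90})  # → {2, 5, 7, 76, 78, 84, 90}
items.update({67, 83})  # {2, 5, 7, 67, 76, 78, 83, 84, 90}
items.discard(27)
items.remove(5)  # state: {2, 7, 67, 76, 78, 83, 84, 90}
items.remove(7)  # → {2, 67, 76, 78, 83, 84, 90}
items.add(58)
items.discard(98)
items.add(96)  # {2, 58, 67, 76, 78, 83, 84, 90, 96}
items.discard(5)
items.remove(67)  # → {2, 58, 76, 78, 83, 84, 90, 96}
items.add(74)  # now {2, 58, 74, 76, 78, 83, 84, 90, 96}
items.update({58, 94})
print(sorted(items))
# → [2, 58, 74, 76, 78, 83, 84, 90, 94, 96]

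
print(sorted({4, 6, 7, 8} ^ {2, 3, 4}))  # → [2, 3, 6, 7, 8]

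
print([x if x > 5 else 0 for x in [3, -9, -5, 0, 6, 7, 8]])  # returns [0, 0, 0, 0, 6, 7, 8]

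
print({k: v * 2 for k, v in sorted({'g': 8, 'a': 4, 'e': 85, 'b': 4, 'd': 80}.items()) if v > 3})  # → {'a': 8, 'b': 8, 'd': 160, 'e': 170, 'g': 16}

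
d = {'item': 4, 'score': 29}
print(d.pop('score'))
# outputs 29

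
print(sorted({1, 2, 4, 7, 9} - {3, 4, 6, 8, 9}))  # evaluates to [1, 2, 7]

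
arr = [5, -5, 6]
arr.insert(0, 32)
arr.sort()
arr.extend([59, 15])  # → [-5, 5, 6, 32, 59, 15]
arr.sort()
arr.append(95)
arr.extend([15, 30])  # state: [-5, 5, 6, 15, 32, 59, 95, 15, 30]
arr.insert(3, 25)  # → [-5, 5, 6, 25, 15, 32, 59, 95, 15, 30]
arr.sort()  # [-5, 5, 6, 15, 15, 25, 30, 32, 59, 95]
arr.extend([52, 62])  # [-5, 5, 6, 15, 15, 25, 30, 32, 59, 95, 52, 62]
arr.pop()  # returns 62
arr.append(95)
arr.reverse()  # [95, 52, 95, 59, 32, 30, 25, 15, 15, 6, 5, -5]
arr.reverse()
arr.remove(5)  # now [-5, 6, 15, 15, 25, 30, 32, 59, 95, 52, 95]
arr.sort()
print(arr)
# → [-5, 6, 15, 15, 25, 30, 32, 52, 59, 95, 95]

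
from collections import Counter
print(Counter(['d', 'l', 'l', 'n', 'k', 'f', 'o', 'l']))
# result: Counter({'l': 3, 'd': 1, 'n': 1, 'k': 1, 'f': 1, 'o': 1})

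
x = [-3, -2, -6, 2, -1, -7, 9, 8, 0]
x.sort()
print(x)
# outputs [-7, -6, -3, -2, -1, 0, 2, 8, 9]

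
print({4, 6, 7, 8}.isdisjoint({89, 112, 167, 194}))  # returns True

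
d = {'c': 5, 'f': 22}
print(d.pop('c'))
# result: 5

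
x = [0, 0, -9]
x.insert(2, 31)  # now [0, 0, 31, -9]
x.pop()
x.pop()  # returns 31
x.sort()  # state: [0, 0]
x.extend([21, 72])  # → [0, 0, 21, 72]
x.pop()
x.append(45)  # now [0, 0, 21, 45]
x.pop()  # 45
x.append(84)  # [0, 0, 21, 84]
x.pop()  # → 84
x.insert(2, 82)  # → [0, 0, 82, 21]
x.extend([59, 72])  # [0, 0, 82, 21, 59, 72]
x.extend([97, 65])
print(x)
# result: [0, 0, 82, 21, 59, 72, 97, 65]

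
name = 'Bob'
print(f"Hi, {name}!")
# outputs Hi, Bob!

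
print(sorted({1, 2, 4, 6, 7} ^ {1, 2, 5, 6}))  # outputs [4, 5, 7]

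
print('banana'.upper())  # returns BANANA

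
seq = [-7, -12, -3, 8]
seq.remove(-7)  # [-12, -3, 8]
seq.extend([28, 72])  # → [-12, -3, 8, 28, 72]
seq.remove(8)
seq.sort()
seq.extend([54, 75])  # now [-12, -3, 28, 72, 54, 75]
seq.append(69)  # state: [-12, -3, 28, 72, 54, 75, 69]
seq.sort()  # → [-12, -3, 28, 54, 69, 72, 75]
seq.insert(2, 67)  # [-12, -3, 67, 28, 54, 69, 72, 75]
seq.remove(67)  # [-12, -3, 28, 54, 69, 72, 75]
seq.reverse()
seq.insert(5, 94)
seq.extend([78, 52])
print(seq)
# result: [75, 72, 69, 54, 28, 94, -3, -12, 78, 52]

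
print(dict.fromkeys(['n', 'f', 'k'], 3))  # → {'n': 3, 'f': 3, 'k': 3}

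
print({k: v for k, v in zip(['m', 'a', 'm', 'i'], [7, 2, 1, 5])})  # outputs {'m': 1, 'a': 2, 'i': 5}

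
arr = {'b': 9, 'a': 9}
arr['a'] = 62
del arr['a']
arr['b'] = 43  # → {'b': 43}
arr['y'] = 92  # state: {'b': 43, 'y': 92}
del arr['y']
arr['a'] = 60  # {'b': 43, 'a': 60}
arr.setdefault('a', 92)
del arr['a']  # {'b': 43}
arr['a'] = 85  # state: {'b': 43, 'a': 85}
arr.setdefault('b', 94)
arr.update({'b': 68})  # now {'b': 68, 'a': 85}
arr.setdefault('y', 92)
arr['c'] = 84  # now {'b': 68, 'a': 85, 'y': 92, 'c': 84}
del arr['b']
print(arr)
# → {'a': 85, 'y': 92, 'c': 84}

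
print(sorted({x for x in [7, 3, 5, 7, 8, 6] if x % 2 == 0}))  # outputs [6, 8]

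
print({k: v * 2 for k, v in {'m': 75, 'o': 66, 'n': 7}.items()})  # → {'m': 150, 'o': 132, 'n': 14}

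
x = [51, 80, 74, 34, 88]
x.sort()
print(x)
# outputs [34, 51, 74, 80, 88]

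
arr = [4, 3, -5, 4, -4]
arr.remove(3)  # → [4, -5, 4, -4]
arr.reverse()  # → [-4, 4, -5, 4]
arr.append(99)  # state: [-4, 4, -5, 4, 99]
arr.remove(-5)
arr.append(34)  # [-4, 4, 4, 99, 34]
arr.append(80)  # [-4, 4, 4, 99, 34, 80]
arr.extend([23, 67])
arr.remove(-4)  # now [4, 4, 99, 34, 80, 23, 67]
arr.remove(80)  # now [4, 4, 99, 34, 23, 67]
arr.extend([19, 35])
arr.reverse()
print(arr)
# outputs [35, 19, 67, 23, 34, 99, 4, 4]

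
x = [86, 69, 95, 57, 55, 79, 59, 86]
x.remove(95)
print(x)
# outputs [86, 69, 57, 55, 79, 59, 86]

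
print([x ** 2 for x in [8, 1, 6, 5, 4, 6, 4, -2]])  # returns [64, 1, 36, 25, 16, 36, 16, 4]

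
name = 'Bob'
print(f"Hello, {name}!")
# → Hello, Bob!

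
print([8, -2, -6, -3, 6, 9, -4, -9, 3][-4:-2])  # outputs [9, -4]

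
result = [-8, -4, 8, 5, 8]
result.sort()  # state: [-8, -4, 5, 8, 8]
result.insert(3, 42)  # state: [-8, -4, 5, 42, 8, 8]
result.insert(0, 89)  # [89, -8, -4, 5, 42, 8, 8]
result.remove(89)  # [-8, -4, 5, 42, 8, 8]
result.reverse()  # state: [8, 8, 42, 5, -4, -8]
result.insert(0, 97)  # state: [97, 8, 8, 42, 5, -4, -8]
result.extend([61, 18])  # [97, 8, 8, 42, 5, -4, -8, 61, 18]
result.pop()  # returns 18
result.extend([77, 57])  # [97, 8, 8, 42, 5, -4, -8, 61, 77, 57]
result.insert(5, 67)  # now [97, 8, 8, 42, 5, 67, -4, -8, 61, 77, 57]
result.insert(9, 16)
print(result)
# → [97, 8, 8, 42, 5, 67, -4, -8, 61, 16, 77, 57]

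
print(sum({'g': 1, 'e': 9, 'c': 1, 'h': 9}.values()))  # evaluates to 20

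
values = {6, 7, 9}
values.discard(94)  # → {6, 7, 9}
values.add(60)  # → {6, 7, 9, 60}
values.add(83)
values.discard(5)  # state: {6, 7, 9, 60, 83}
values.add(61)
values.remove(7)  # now {6, 9, 60, 61, 83}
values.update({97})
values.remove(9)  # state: {6, 60, 61, 83, 97}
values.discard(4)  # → {6, 60, 61, 83, 97}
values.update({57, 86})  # {6, 57, 60, 61, 83, 86, 97}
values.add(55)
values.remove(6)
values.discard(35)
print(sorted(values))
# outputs [55, 57, 60, 61, 83, 86, 97]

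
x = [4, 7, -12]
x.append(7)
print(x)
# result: [4, 7, -12, 7]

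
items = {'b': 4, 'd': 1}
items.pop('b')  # 4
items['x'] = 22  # {'d': 1, 'x': 22}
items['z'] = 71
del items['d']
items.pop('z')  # 71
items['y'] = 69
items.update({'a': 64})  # {'x': 22, 'y': 69, 'a': 64}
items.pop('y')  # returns 69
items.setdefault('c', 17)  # 17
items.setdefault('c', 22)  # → 17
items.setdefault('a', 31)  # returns 64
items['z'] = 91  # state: {'x': 22, 'a': 64, 'c': 17, 'z': 91}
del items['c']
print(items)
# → {'x': 22, 'a': 64, 'z': 91}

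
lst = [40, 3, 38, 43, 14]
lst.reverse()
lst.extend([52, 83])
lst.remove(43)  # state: [14, 38, 3, 40, 52, 83]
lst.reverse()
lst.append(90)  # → [83, 52, 40, 3, 38, 14, 90]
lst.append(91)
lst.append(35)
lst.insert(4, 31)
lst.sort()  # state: [3, 14, 31, 35, 38, 40, 52, 83, 90, 91]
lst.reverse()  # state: [91, 90, 83, 52, 40, 38, 35, 31, 14, 3]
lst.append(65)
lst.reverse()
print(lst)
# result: [65, 3, 14, 31, 35, 38, 40, 52, 83, 90, 91]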